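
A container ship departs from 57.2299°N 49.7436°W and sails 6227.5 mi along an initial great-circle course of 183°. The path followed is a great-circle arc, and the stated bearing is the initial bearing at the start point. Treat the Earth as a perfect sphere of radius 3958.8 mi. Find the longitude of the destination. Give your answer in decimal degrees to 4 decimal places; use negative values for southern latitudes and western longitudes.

δ = 6227.5/3958.8 = 1.573078 rad (90.1307°).
With φ₁ = 57.2299° = 0.998850 rad and θ = 183° = 3.193953 rad:
sin φ₂ = sin φ₁ cos δ + cos φ₁ sin δ cos θ = (0.840849)(-0.002281) + (0.541269)(0.999997)(-0.998630) = -0.542445
φ₂ = asin(-0.542445) = -0.573344 rad = -32.8502°.
For the longitude increment, Δλ = atan2( sin θ sin δ cos φ₁, cos δ − sin φ₁ sin φ₂ ) = atan2(-0.028328, 0.453833) = -3.5717°.
Hence λ₂ = -49.7436° + -3.5717° = -53.3153°.

longitude -53.3153°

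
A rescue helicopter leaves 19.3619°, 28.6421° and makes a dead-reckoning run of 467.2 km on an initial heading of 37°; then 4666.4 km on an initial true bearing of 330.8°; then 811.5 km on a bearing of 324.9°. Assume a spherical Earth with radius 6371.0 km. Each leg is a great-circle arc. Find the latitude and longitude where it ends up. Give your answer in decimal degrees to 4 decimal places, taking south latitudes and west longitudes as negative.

Apply the spherical direct solution leg by leg, carrying full precision between legs.
Leg 1: from (19.3619°, 28.6421°), δ = 467.2/6371 = 0.073332 rad, θ = 37° → φ = 22.6963°, λ = 31.3815°.
Leg 2: from (22.6963°, 31.3815°), δ = 4666.4/6371 = 0.732444 rad, θ = 330.8° → φ = 55.6296°, λ = -3.9188°.
Leg 3: from (55.6296°, -3.9188°), δ = 811.5/6371 = 0.127374 rad, θ = 324.9° → φ = 61.3293°, λ = -12.6757°.

latitude 61.3293°, longitude -12.6757°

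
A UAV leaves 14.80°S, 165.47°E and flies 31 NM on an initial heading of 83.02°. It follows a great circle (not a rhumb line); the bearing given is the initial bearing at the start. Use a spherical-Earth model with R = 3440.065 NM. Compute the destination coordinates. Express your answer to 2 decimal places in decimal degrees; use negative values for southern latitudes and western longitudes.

latitude -14.74°, longitude 166.00°

Angular distance δ = d/R = 31 / 3440.065 = 0.009011 rad.
Start latitude φ₁ = -0.258309 rad; initial bearing θ = 1.448972 rad.
Applying the spherical law of cosines for sides, sin φ₂ = sin φ₁ cos δ + cos φ₁ sin δ cos θ = -0.254377, so φ₂ = -14.74°.
Then Δλ = atan2(0.008648, 0.934980) = 0.009249 rad, from sin θ sin δ cos φ₁ over cos δ − sin φ₁ sin φ₂.
λ₂ = 165.47° + 0.53° = 166.00°.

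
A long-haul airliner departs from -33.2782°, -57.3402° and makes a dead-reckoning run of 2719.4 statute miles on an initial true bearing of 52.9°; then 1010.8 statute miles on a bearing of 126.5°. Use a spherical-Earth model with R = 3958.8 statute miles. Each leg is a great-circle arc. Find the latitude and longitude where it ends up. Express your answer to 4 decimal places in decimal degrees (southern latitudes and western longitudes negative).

Apply the spherical direct solution leg by leg, carrying full precision between legs.
Leg 1: from (-33.2782°, -57.3402°), δ = 2719.4/3958.8 = 0.686925 rad, θ = 52.9° → φ = -5.9958°, λ = -26.7709°.
Leg 2: from (-5.9958°, -26.7709°), δ = 1010.8/3958.8 = 0.255330 rad, θ = 126.5° → φ = -14.5058°, λ = -14.6655°.

latitude -14.5058°, longitude -14.6655°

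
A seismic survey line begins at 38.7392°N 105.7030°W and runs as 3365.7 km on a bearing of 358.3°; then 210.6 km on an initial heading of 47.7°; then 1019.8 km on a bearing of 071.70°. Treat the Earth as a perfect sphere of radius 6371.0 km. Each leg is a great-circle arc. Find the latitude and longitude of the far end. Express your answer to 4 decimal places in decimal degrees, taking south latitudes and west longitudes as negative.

latitude 71.0570°, longitude -76.1678°

Apply the spherical direct solution leg by leg, carrying full precision between legs.
Leg 1: from (38.7392°, -105.7030°), δ = 3365.7/6371 = 0.528284 rad, θ = 358.3° → φ = 68.9800°, λ = -108.0923°.
Leg 2: from (68.9800°, -108.0923°), δ = 210.6/6371 = 0.033056 rad, θ = 47.7° → φ = 70.2073°, λ = -103.9525°.
Leg 3: from (70.2073°, -103.9525°), δ = 1019.8/6371 = 0.160069 rad, θ = 71.7° → φ = 71.0570°, λ = -76.1678°.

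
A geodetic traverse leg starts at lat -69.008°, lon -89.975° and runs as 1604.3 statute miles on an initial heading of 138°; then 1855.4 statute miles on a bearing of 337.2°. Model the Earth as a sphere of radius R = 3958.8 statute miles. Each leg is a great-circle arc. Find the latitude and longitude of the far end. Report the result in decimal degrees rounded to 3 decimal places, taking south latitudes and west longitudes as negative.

Apply the spherical direct solution leg by leg, carrying full precision between legs.
Leg 1: from (-69.008°, -89.975°), δ = 1604.3/3958.8 = 0.405249 rad, θ = 138° → φ = -74.359°, λ = -11.894°.
Leg 2: from (-74.359°, -11.894°), δ = 1855.4/3958.8 = 0.468677 rad, θ = 337.2° → φ = -48.319°, λ = -27.156°.

latitude -48.319°, longitude -27.156°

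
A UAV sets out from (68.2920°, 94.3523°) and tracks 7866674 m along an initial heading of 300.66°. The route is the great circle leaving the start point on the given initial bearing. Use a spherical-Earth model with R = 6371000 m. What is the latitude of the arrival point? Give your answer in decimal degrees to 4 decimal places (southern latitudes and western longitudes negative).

δ = 7866674/6371000 = 1.234763 rad (70.7467°).
With φ₁ = 68.2920° = 1.191920 rad and θ = 300.66° = 5.247507 rad:
Applying the spherical law of cosines for sides, sin φ₂ = sin φ₁ cos δ + cos φ₁ sin δ cos θ = 0.484426, so φ₂ = 28.9749°.
Then Δλ = atan2(-0.300376, -0.120326) = -1.951808 rad, from sin θ sin δ cos φ₁ over cos δ − sin φ₁ sin φ₂.
λ₂ = λ₁ + Δλ = -17.4780°.

latitude 28.9749°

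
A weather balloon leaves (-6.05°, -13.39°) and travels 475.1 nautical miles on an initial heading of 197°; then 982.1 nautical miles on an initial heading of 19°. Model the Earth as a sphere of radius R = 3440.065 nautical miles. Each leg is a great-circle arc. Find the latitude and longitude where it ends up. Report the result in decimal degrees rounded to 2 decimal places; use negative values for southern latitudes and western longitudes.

Apply the spherical direct solution leg by leg, carrying full precision between legs.
Leg 1: from (-6.05°, -13.39°), δ = 475.1/3440.065 = 0.138108 rad, θ = 197° → φ = -13.61°, λ = -15.76°.
Leg 2: from (-13.61°, -15.76°), δ = 982.1/3440.065 = 0.285489 rad, θ = 19° → φ = 1.89°, λ = -10.50°.

latitude 1.89°, longitude -10.50°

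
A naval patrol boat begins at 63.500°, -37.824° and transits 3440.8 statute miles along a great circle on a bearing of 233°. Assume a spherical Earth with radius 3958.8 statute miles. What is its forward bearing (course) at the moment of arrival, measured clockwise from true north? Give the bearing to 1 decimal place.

The arc subtends δ = 3440.8/3958.8 = 0.869152 rad at the centre.
Start latitude φ₁ = 1.108284 rad; initial bearing θ = 4.066617 rad.
Destination latitude: φ₂ = arcsin( sin φ₁ cos δ + cos φ₁ sin δ cos θ ) = arcsin(0.372560) = 21.874°.
Then Δλ = atan2(-0.272173, 0.312058) = -0.717236 rad, from sin θ sin δ cos φ₁ over cos δ − sin φ₁ sin φ₂.
λ₂ = -37.824° + -41.095° = -78.919°.
The forward bearing on arrival equals the back-azimuth from the destination plus 180°.
Back-azimuth from P₂ (21.9°, -78.9°) to P₁ (63.5°, -37.8°), with Δλ' = λ₁ − λ₂ = 41.1°: atan2( sin Δλ' cos φ₁ , cos φ₂ sin φ₁ − sin φ₂ cos φ₁ cos Δλ' ) = 22.6°.
Final bearing = (22.6° + 180°) mod 360° = 202.6°.

final bearing 202.6°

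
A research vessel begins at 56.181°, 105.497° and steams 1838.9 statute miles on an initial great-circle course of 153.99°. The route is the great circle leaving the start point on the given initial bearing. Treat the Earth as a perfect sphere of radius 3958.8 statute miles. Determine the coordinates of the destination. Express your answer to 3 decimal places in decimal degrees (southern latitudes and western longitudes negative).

latitude 31.244°, longitude 118.781°

δ = 1838.9/3958.8 = 0.464509 rad (26.6144°).
Converting: φ₁ = 0.980543 rad, θ = 2.687633 rad.
Destination latitude: φ₂ = arcsin( sin φ₁ cos δ + cos φ₁ sin δ cos θ ) = arcsin(0.518688) = 31.244°.
For the longitude increment, Δλ = atan2( sin θ sin δ cos φ₁, cos δ − sin φ₁ sin φ₂ ) = atan2(0.109340, 0.463116) = 13.284°.
λ₂ = λ₁ + Δλ = 118.781°.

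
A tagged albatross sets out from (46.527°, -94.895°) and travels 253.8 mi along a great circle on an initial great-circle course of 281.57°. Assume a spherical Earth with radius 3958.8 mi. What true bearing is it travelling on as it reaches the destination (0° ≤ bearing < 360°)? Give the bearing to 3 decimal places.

Central angle δ = d/R = 0.064110 rad.
Converting: φ₁ = 0.812049 rad, θ = 4.914324 rad.
Applying the spherical law of cosines for sides, sin φ₂ = sin φ₁ cos δ + cos φ₁ sin δ cos θ = 0.733048, so φ₂ = 47.143°.
For the longitude increment, Δλ = atan2( sin θ sin δ cos φ₁, cos δ − sin φ₁ sin φ₂ ) = atan2(-0.043183, 0.465973) = -5.295°.
Hence λ₂ = -94.895° + -5.295° = -100.190°.
The forward bearing on arrival equals the back-azimuth from the destination plus 180°.
Back-azimuth from P₂ (47.143°, -100.190°) to P₁ (46.527°, -94.895°), with Δλ' = λ₁ − λ₂ = 5.295°: atan2( sin Δλ' cos φ₁ , cos φ₂ sin φ₁ − sin φ₂ cos φ₁ cos Δλ' ) = 97.707°.
Final bearing = (97.707° + 180°) mod 360° = 277.707°.

final bearing 277.707°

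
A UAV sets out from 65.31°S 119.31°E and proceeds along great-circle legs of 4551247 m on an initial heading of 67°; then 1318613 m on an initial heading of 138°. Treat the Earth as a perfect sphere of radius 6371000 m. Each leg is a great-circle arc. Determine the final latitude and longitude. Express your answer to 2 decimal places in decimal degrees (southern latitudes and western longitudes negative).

Apply the spherical direct solution leg by leg, carrying full precision between legs.
Leg 1: from (-65.31°, 119.31°), δ = 4551247/6371000 = 0.714369 rad, θ = 67° → φ = -35.42°, λ = 167.04°.
Leg 2: from (-35.42°, 167.04°), δ = 1318613/6371000 = 0.206971 rad, θ = 138° → φ = -43.76°, λ = 178.01°.

latitude -43.76°, longitude 178.01°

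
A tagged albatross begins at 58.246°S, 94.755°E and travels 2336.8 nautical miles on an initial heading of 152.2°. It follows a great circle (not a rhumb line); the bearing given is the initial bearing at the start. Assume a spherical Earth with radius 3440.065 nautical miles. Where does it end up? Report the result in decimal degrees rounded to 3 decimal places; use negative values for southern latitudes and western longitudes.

Central angle δ = d/R = 0.679289 rad.
Converting: φ₁ = -1.016584 rad, θ = 2.656391 rad.
sin φ₂ = sin φ₁ cos δ + cos φ₁ sin δ cos θ = (-0.850315)(0.778019) + (0.526273)(0.628240)(-0.884581) = -0.954027
φ₂ = asin(-0.954027) = -1.266398 rad = -72.559°.
For the longitude increment, Δλ = atan2( sin θ sin δ cos φ₁, cos δ − sin φ₁ sin φ₂ ) = atan2(0.154200, -0.033205) = 102.152°.
λ₂ = 94.755° + 102.152° = 196.907°, normalized to (−180°, 180°] → -163.093°.

latitude -72.559°, longitude -163.093°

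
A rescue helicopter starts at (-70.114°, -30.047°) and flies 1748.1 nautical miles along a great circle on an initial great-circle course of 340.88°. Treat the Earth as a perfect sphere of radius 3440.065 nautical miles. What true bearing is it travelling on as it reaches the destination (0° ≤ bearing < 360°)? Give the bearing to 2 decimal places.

Angular distance δ = d/R = 1748.1 / 3440.065 = 0.508159 rad.
Start latitude φ₁ = -1.223720 rad; initial bearing θ = 5.949478 rad.
sin φ₂ = sin φ₁ cos δ + cos φ₁ sin δ cos θ = (-0.940371)(0.873642) + (0.340150)(0.486570)(0.944835) = -0.665171
φ₂ = asin(-0.665171) = -0.727723 rad = -41.695°.
Δλ = atan2( sin θ sin δ cos φ₁ , cos δ − sin φ₁ sin φ₂ ) = atan2(-0.054211, 0.248134) = -0.215096 rad = -12.324°.
Hence λ₂ = -30.047° + -12.324° = -42.371°.
The forward bearing on arrival equals the back-azimuth from the destination plus 180°.
Back-azimuth from P₂ (-41.70°, -42.37°) to P₁ (-70.11°, -30.05°), with Δλ' = λ₁ − λ₂ = 12.32°: atan2( sin Δλ' cos φ₁ , cos φ₂ sin φ₁ − sin φ₂ cos φ₁ cos Δλ' ) = 171.42°.
Final bearing = (171.42° + 180°) mod 360° = 351.42°.

final bearing 351.42°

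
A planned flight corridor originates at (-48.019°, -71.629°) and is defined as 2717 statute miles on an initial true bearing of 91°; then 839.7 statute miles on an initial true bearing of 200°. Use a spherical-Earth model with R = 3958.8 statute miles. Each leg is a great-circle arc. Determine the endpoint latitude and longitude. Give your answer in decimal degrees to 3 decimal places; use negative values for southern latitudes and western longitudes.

Apply the spherical direct solution leg by leg, carrying full precision between legs.
Leg 1: from (-48.019°, -71.629°), δ = 2717/3958.8 = 0.686319 rad, θ = 91° → φ = -35.623°, λ = -20.418°.
Leg 2: from (-35.623°, -20.418°), δ = 839.7/3958.8 = 0.212110 rad, θ = 200° → φ = -46.904°, λ = -26.467°.

latitude -46.904°, longitude -26.467°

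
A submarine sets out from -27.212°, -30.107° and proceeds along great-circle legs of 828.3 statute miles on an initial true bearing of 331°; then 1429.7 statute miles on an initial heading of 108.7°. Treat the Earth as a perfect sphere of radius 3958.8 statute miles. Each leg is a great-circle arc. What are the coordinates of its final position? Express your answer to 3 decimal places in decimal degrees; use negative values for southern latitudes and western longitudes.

Apply the spherical direct solution leg by leg, carrying full precision between legs.
Leg 1: from (-27.212°, -30.107°), δ = 828.3/3958.8 = 0.209230 rad, θ = 331° → φ = -16.604°, λ = -36.139°.
Leg 2: from (-16.604°, -36.139°), δ = 1429.7/3958.8 = 0.361145 rad, θ = 108.7° → φ = -22.079°, λ = -14.966°.

latitude -22.079°, longitude -14.966°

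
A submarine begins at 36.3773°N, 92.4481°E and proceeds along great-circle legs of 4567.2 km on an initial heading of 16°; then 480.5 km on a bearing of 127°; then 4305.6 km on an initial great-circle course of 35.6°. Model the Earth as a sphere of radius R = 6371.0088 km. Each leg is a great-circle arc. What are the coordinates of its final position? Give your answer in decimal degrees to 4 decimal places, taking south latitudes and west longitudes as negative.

latitude 65.1210°, longitude -99.4433°

Apply the spherical direct solution leg by leg, carrying full precision between legs.
Leg 1: from (36.3773°, 92.4481°), δ = 4567.2/6371.0088 = 0.716872 rad, θ = 16° → φ = 72.8660°, λ = 130.3800°.
Leg 2: from (72.8660°, 130.3800°), δ = 480.5/6371.0088 = 0.075420 rad, θ = 127° → φ = 69.9749°, λ = 140.5011°.
Leg 3: from (69.9749°, 140.5011°), δ = 4305.6/6371.0088 = 0.675811 rad, θ = 35.6° → φ = 65.1210°, λ = -99.4433°.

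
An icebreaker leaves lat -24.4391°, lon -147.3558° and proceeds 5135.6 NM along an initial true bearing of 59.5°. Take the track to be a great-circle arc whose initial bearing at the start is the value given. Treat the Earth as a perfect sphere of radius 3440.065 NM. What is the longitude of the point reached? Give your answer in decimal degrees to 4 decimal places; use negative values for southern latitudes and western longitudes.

longitude -75.4220°

Central angle δ = d/R = 1.492879 rad.
With φ₁ = -24.4391° = -0.426543 rad and θ = 59.5° = 1.038471 rad:
Destination latitude: φ₂ = arcsin( sin φ₁ cos δ + cos φ₁ sin δ cos θ ) = arcsin(0.428458) = 25.3697°.
Then Δλ = atan2(0.782049, 0.255103) = 1.255481 rad, from sin θ sin δ cos φ₁ over cos δ − sin φ₁ sin φ₂.
Hence λ₂ = -147.3558° + 71.9338° = -75.4220°.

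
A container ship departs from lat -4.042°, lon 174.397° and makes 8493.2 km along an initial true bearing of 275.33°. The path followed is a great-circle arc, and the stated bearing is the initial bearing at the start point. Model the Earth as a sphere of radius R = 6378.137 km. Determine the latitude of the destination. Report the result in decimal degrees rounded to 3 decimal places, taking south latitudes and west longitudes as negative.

latitude 4.205°

The arc subtends δ = 8493.2/6378.137 = 1.331611 rad at the centre.
With φ₁ = -4.042° = -0.070546 rad and θ = 275.33° = 4.805415 rad:
Destination latitude: φ₂ = arcsin( sin φ₁ cos δ + cos φ₁ sin δ cos θ ) = arcsin(0.073324) = 4.205°.
Δλ = atan2( sin θ sin δ cos φ₁ , cos δ − sin φ₁ sin φ₂ ) = atan2(-0.964925, 0.242079) = -1.324991 rad = -75.916°.
Hence λ₂ = 174.397° + -75.916° = 98.481°.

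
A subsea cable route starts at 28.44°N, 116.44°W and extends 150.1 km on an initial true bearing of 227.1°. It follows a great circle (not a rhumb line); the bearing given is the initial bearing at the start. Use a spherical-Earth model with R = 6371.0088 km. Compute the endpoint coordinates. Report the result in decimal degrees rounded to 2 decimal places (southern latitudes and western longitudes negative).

latitude 27.52°, longitude -117.55°

Angular distance δ = d/R = 150.1 / 6371.0088 = 0.023560 rad.
Start latitude φ₁ = 0.496372 rad; initial bearing θ = 3.963643 rad.
Applying the spherical law of cosines for sides, sin φ₂ = sin φ₁ cos δ + cos φ₁ sin δ cos θ = 0.462005, so φ₂ = 27.52°.
Then Δλ = atan2(-0.015174, 0.779698) = -0.019459 rad, from sin θ sin δ cos φ₁ over cos δ − sin φ₁ sin φ₂.
λ₂ = -116.44° + -1.11° = -117.55°.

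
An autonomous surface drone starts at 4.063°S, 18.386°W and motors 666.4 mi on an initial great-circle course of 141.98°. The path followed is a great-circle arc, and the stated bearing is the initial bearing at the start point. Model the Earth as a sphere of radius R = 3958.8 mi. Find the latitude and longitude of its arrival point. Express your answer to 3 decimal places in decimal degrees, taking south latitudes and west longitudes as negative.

latitude -11.625°, longitude -12.338°

δ = 666.4/3958.8 = 0.168334 rad (9.6448°).
With φ₁ = -4.063° = -0.070913 rad and θ = 141.98° = 2.478018 rad:
Applying the spherical law of cosines for sides, sin φ₂ = sin φ₁ cos δ + cos φ₁ sin δ cos θ = -0.201507, so φ₂ = -11.625°.
For the longitude increment, Δλ = atan2( sin θ sin δ cos φ₁, cos δ − sin φ₁ sin φ₂ ) = atan2(0.102935, 0.971588) = 6.048°.
Hence λ₂ = -18.386° + 6.048° = -12.338°.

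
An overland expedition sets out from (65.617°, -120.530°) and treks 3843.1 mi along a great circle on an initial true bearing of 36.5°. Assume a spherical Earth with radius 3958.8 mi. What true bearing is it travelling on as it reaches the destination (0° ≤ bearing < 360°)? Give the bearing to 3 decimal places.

final bearing 156.484°

Angular distance δ = d/R = 3843.1 / 3958.8 = 0.970774 rad.
With φ₁ = 65.617° = 1.145233 rad and θ = 36.5° = 0.637045 rad:
Destination latitude: φ₂ = arcsin( sin φ₁ cos δ + cos φ₁ sin δ cos θ ) = arcsin(0.788188) = 52.017°.
Δλ = atan2( sin θ sin δ cos φ₁ , cos δ − sin φ₁ sin φ₂ ) = atan2(0.202669, -0.153226) = 2.218151 rad = 127.091°.
λ₂ = -120.530° + 127.091° = 6.561°.
The forward bearing on arrival equals the back-azimuth from the destination plus 180°.
Back-azimuth from P₂ (52.017°, 6.561°) to P₁ (65.617°, -120.530°), with Δλ' = λ₁ − λ₂ = -127.091°: atan2( sin Δλ' cos φ₁ , cos φ₂ sin φ₁ − sin φ₂ cos φ₁ cos Δλ' ) = 336.484°.
Final bearing = (336.484° + 180°) mod 360° = 156.484°.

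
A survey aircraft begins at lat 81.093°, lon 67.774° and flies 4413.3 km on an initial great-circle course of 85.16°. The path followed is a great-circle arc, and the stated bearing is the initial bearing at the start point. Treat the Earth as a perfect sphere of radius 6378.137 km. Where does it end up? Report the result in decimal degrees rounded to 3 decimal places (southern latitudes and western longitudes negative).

latitude 50.269°, longitude 151.844°

Central angle δ = d/R = 0.691942 rad.
With φ₁ = 81.093° = 1.415340 rad and θ = 85.16° = 1.486322 rad:
Destination latitude: φ₂ = arcsin( sin φ₁ cos δ + cos φ₁ sin δ cos θ ) = arcsin(0.769058) = 50.269°.
Then Δλ = atan2(0.098435, 0.010225) = 1.467296 rad, from sin θ sin δ cos φ₁ over cos δ − sin φ₁ sin φ₂.
λ₂ = λ₁ + Δλ = 151.844°.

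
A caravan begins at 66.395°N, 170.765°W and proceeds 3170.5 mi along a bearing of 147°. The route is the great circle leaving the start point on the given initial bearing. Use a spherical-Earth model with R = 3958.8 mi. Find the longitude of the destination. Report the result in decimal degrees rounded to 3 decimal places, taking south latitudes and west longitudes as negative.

δ = 3170.5/3958.8 = 0.800874 rad (45.8867°).
Start latitude φ₁ = 1.158811 rad; initial bearing θ = 2.565634 rad.
Destination latitude: φ₂ = arcsin( sin φ₁ cos δ + cos φ₁ sin δ cos θ ) = arcsin(0.396724) = 23.374°.
Then Δλ = atan2(0.156580, 0.332550) = 0.440055 rad, from sin θ sin δ cos φ₁ over cos δ − sin φ₁ sin φ₂.
λ₂ = -170.765° + 25.213° = -145.552°.

longitude -145.552°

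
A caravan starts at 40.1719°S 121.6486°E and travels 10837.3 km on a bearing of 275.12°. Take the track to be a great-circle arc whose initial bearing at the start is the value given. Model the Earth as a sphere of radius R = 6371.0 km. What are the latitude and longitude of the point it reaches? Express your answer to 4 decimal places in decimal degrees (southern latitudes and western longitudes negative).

latitude 8.7076°, longitude 29.2044°

The arc subtends δ = 10837.3/6371 = 1.701036 rad at the centre.
With φ₁ = -40.1719° = -0.701132 rad and θ = 275.12° = 4.801750 rad:
Destination latitude: φ₂ = arcsin( sin φ₁ cos δ + cos φ₁ sin δ cos θ ) = arcsin(0.151391) = 8.7076°.
For the longitude increment, Δλ = atan2( sin θ sin δ cos φ₁, cos δ − sin φ₁ sin φ₂ ) = atan2(-0.754618, -0.032212) = -92.4442°.
λ₂ = 121.6486° + -92.4442° = 29.2044°.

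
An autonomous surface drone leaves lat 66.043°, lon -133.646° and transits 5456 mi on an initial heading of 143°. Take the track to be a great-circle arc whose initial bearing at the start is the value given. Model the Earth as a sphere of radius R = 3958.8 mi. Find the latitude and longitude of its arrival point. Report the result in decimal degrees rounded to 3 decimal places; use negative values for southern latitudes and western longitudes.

The arc subtends δ = 5456/3958.8 = 1.378195 rad at the centre.
With φ₁ = 66.043° = 1.152668 rad and θ = 143° = 2.495821 rad:
sin φ₂ = sin φ₁ cos δ + cos φ₁ sin δ cos θ = (0.913850)(0.191412) + (0.406051)(0.981510)(-0.798636) = -0.143368
φ₂ = asin(-0.143368) = -0.143864 rad = -8.243°.
For the longitude increment, Δλ = atan2( sin θ sin δ cos φ₁, cos δ − sin φ₁ sin φ₂ ) = atan2(0.239849, 0.322430) = 36.645°.
Hence λ₂ = -133.646° + 36.645° = -97.001°.

latitude -8.243°, longitude -97.001°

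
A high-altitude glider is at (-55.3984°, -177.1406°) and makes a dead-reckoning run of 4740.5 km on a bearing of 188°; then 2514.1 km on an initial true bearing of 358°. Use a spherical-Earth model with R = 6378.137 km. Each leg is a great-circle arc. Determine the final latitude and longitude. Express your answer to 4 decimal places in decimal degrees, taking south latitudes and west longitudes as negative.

Apply the spherical direct solution leg by leg, carrying full precision between legs.
Leg 1: from (-55.3984°, -177.1406°), δ = 4740.5/6378.137 = 0.743242 rad, θ = 188° → φ = -80.5991°, λ = 38.0681°.
Leg 2: from (-80.5991°, 38.0681°), δ = 2514.1/6378.137 = 0.394175 rad, θ = 358° → φ = -58.0187°, λ = 36.6180°.

latitude -58.0187°, longitude 36.6180°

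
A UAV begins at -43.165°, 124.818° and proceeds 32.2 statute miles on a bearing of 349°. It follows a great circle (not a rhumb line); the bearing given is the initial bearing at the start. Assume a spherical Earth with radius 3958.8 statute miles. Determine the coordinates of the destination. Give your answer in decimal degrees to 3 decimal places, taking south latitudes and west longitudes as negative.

latitude -42.707°, longitude 124.697°

Central angle δ = d/R = 0.008134 rad.
Start latitude φ₁ = -0.753371 rad; initial bearing θ = 6.091199 rad.
Applying the spherical law of cosines for sides, sin φ₂ = sin φ₁ cos δ + cos φ₁ sin δ cos θ = -0.678255, so φ₂ = -42.707°.
Then Δλ = atan2(-0.001132, 0.535971) = -0.002112 rad, from sin θ sin δ cos φ₁ over cos δ − sin φ₁ sin φ₂.
Hence λ₂ = 124.818° + -0.121° = 124.697°.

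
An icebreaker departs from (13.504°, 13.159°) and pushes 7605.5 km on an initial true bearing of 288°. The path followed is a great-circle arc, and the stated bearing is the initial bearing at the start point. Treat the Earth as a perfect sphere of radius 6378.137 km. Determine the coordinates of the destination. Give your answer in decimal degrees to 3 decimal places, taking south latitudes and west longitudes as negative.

δ = 7605.5/6378.137 = 1.192433 rad (68.3214°).
With φ₁ = 13.504° = 0.235689 rad and θ = 288° = 5.026548 rad:
sin φ₂ = sin φ₁ cos δ + cos φ₁ sin δ cos θ = (0.233513)(0.369400) + (0.972354)(0.929270)(0.309017) = 0.365481
φ₂ = asin(0.365481) = 0.374150 rad = 21.437°.
Δλ = atan2( sin θ sin δ cos φ₁ , cos δ − sin φ₁ sin φ₂ ) = atan2(-0.859355, 0.284055) = -1.251557 rad = -71.709°.
λ₂ = 13.159° + -71.709° = -58.550°.

latitude 21.437°, longitude -58.550°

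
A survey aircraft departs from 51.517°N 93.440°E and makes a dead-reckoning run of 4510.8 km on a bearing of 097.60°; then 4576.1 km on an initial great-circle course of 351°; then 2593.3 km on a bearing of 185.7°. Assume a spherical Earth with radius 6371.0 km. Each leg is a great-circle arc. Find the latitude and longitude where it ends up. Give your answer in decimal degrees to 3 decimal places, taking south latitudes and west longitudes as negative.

Apply the spherical direct solution leg by leg, carrying full precision between legs.
Leg 1: from (51.517°, 93.440°), δ = 4510.8/6371 = 0.708021 rad, θ = 97.6° → φ = 32.760°, λ = 143.485°.
Leg 2: from (32.760°, 143.485°), δ = 4576.1/6371 = 0.718270 rad, θ = 351° → φ = 72.561°, λ = 123.394°.
Leg 3: from (72.561°, 123.394°), δ = 2593.3/6371 = 0.407048 rad, θ = 185.7° → φ = 49.290°, λ = 119.938°.

latitude 49.290°, longitude 119.938°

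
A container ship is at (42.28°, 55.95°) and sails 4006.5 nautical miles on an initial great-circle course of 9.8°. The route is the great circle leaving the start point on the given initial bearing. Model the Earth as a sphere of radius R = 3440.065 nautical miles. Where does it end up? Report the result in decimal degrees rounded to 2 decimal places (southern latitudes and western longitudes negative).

δ = 4006.5/3440.065 = 1.164658 rad (66.7300°).
Converting: φ₁ = 0.737925 rad, θ = 0.171042 rad.
Applying the spherical law of cosines for sides, sin φ₂ = sin φ₁ cos δ + cos φ₁ sin δ cos θ = 0.935544, so φ₂ = 69.32°.
Then Δλ = atan2(0.115688, -0.234327) = 2.682994 rad, from sin θ sin δ cos φ₁ over cos δ − sin φ₁ sin φ₂.
λ₂ = 55.95° + 153.72° = 209.67°, normalized to (−180°, 180°] → -150.33°.

latitude 69.32°, longitude -150.33°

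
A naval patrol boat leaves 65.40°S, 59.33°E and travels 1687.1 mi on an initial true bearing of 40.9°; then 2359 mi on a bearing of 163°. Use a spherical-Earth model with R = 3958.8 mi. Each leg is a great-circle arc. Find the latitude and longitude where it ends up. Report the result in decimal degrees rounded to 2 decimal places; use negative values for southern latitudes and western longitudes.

Apply the spherical direct solution leg by leg, carrying full precision between legs.
Leg 1: from (-65.40°, 59.33°), δ = 1687.1/3958.8 = 0.426164 rad, θ = 40.9° → φ = -44.25°, λ = 81.53°.
Leg 2: from (-44.25°, 81.53°), δ = 2359/3958.8 = 0.595888 rad, θ = 163° → φ = -74.15°, λ = 118.47°.

latitude -74.15°, longitude 118.47°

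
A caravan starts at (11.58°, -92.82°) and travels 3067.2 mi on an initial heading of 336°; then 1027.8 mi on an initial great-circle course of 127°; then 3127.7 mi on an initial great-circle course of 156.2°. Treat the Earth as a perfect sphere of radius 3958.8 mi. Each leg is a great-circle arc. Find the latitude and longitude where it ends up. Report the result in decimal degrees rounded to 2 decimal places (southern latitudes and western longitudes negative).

latitude -2.45°, longitude -87.04°

Apply the spherical direct solution leg by leg, carrying full precision between legs.
Leg 1: from (11.58°, -92.82°), δ = 3067.2/3958.8 = 0.774780 rad, θ = 336° → φ = 50.31°, λ = -119.28°.
Leg 2: from (50.31°, -119.28°), δ = 1027.8/3958.8 = 0.259624 rad, θ = 127° → φ = 40.17°, λ = -103.71°.
Leg 3: from (40.17°, -103.71°), δ = 3127.7/3958.8 = 0.790063 rad, θ = 156.2° → φ = -2.45°, λ = -87.04°.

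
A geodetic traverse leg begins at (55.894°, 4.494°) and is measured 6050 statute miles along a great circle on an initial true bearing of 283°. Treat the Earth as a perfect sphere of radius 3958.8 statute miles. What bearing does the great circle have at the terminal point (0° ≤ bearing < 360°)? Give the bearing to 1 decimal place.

final bearing 213.6°

Central angle δ = d/R = 1.528241 rad.
With φ₁ = 55.894° = 0.975534 rad and θ = 283° = 4.939282 rad:
Applying the spherical law of cosines for sides, sin φ₂ = sin φ₁ cos δ + cos φ₁ sin δ cos θ = 0.161247, so φ₂ = 9.279°.
Then Δλ = atan2(-0.545860, -0.090970) = -1.735934 rad, from sin θ sin δ cos φ₁ over cos δ − sin φ₁ sin φ₂.
λ₂ = 4.494° + -99.462° = -94.968°.
The forward bearing on arrival equals the back-azimuth from the destination plus 180°.
Back-azimuth from P₂ (9.3°, -95.0°) to P₁ (55.9°, 4.5°), with Δλ' = λ₁ − λ₂ = 99.5°: atan2( sin Δλ' cos φ₁ , cos φ₂ sin φ₁ − sin φ₂ cos φ₁ cos Δλ' ) = 33.6°.
Final bearing = (33.6° + 180°) mod 360° = 213.6°.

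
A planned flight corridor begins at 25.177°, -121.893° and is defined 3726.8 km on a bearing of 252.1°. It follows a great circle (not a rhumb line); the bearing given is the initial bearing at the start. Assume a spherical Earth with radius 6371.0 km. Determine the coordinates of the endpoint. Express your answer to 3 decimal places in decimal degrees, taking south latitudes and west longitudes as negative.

latitude 11.601°, longitude -154.332°

δ = 3726.8/6371 = 0.584963 rad (33.5159°).
With φ₁ = 25.177° = 0.439422 rad and θ = 252.1° = 4.399975 rad:
sin φ₂ = sin φ₁ cos δ + cos φ₁ sin δ cos θ = (0.425416)(0.833732) + (0.904998)(0.552169)(-0.307357) = 0.201094
φ₂ = asin(0.201094) = 0.202474 rad = 11.601°.
For the longitude increment, Δλ = atan2( sin θ sin δ cos φ₁, cos δ − sin φ₁ sin φ₂ ) = atan2(-0.475523, 0.748184) = -32.439°.
λ₂ = -121.893° + -32.439° = -154.332°.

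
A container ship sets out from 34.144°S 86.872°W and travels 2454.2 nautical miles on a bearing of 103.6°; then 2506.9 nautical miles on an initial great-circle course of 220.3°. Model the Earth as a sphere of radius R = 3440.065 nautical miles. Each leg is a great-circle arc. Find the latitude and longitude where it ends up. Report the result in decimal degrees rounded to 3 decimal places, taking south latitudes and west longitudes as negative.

latitude -56.636°, longitude -88.725°

Apply the spherical direct solution leg by leg, carrying full precision between legs.
Leg 1: from (-34.144°, -86.872°), δ = 2454.2/3440.065 = 0.713417 rad, θ = 103.6° → φ = -33.487°, λ = -37.172°.
Leg 2: from (-33.487°, -37.172°), δ = 2506.9/3440.065 = 0.728736 rad, θ = 220.3° → φ = -56.636°, λ = -88.725°.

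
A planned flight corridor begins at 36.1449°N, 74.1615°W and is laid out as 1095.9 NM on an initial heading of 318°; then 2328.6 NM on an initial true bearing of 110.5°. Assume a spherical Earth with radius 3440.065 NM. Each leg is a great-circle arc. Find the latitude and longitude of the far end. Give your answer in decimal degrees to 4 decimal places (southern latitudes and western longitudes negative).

latitude 25.9508°, longitude -51.8415°

Apply the spherical direct solution leg by leg, carrying full precision between legs.
Leg 1: from (36.1449°, -74.1615°), δ = 1095.9/3440.065 = 0.318570 rad, θ = 318° → φ = 48.4270°, λ = -92.5725°.
Leg 2: from (48.4270°, -92.5725°), δ = 2328.6/3440.065 = 0.676906 rad, θ = 110.5° → φ = 25.9508°, λ = -51.8415°.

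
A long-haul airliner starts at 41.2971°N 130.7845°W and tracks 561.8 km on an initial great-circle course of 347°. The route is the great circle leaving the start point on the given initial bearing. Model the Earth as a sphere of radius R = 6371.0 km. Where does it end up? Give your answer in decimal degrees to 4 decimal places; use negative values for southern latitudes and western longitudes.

latitude 46.2089°, longitude -132.4249°

Angular distance δ = d/R = 561.8 / 6371 = 0.088181 rad.
Converting: φ₁ = 0.720770 rad, θ = 6.056293 rad.
sin φ₂ = sin φ₁ cos δ + cos φ₁ sin δ cos θ = (0.659964)(0.996115) + (0.751298)(0.088067)(0.974370) = 0.721868
φ₂ = asin(0.721868) = 0.806498 rad = 46.2089°.
For the longitude increment, Δλ = atan2( sin θ sin δ cos φ₁, cos δ − sin φ₁ sin φ₂ ) = atan2(-0.014884, 0.519708) = -1.6404°.
λ₂ = -130.7845° + -1.6404° = -132.4249°.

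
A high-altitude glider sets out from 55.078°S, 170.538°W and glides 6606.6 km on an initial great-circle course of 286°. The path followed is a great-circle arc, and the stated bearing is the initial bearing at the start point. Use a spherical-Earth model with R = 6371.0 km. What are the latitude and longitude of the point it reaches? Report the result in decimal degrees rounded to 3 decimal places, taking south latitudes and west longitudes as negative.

latitude -16.341°, longitude 129.879°

The arc subtends δ = 6606.6/6371 = 1.036980 rad at the centre.
Converting: φ₁ = -0.961292 rad, θ = 4.991642 rad.
Applying the spherical law of cosines for sides, sin φ₂ = sin φ₁ cos δ + cos φ₁ sin δ cos θ = -0.281362, so φ₂ = -16.341°.
Δλ = atan2( sin θ sin δ cos φ₁ , cos δ − sin φ₁ sin φ₂ ) = atan2(-0.473724, 0.278125) = -1.039914 rad = -59.583°.
λ₂ = -170.538° + -59.583° = -230.121°, normalized to (−180°, 180°] → 129.879°.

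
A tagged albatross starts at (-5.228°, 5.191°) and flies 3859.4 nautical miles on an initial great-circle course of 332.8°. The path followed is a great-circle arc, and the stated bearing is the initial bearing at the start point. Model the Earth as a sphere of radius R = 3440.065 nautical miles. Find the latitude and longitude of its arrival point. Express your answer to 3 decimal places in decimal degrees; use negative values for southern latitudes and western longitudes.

δ = 3859.4/3440.065 = 1.121897 rad (64.2800°).
With φ₁ = -5.228° = -0.091246 rad and θ = 332.8° = 5.808456 rad:
Destination latitude: φ₂ = arcsin( sin φ₁ cos δ + cos φ₁ sin δ cos θ ) = arcsin(0.758421) = 49.325°.
For the longitude increment, Δλ = atan2( sin θ sin δ cos φ₁, cos δ − sin φ₁ sin φ₂ ) = atan2(-0.410098, 0.503081) = -39.186°.
λ₂ = λ₁ + Δλ = -33.995°.

latitude 49.325°, longitude -33.995°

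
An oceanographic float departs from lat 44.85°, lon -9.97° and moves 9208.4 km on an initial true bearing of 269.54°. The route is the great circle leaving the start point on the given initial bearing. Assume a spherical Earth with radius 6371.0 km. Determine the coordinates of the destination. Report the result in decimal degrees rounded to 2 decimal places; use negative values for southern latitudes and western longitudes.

δ = 9208.4/6371 = 1.445362 rad (82.8131°).
Start latitude φ₁ = 0.782780 rad; initial bearing θ = 4.704360 rad.
sin φ₂ = sin φ₁ cos δ + cos φ₁ sin δ cos θ = (0.705253)(0.125106) + (0.708956)(0.992143)(-0.008028) = 0.082584
φ₂ = asin(0.082584) = 0.082678 rad = 4.74°.
Then Δλ = atan2(-0.703363, 0.066863) = -1.476019 rad, from sin θ sin δ cos φ₁ over cos δ − sin φ₁ sin φ₂.
λ₂ = -9.97° + -84.57° = -94.54°.

latitude 4.74°, longitude -94.54°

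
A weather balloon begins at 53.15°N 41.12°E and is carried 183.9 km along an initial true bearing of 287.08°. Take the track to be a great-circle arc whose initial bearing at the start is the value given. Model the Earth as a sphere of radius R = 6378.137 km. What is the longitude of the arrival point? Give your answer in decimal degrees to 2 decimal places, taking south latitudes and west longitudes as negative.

The arc subtends δ = 183.9/6378.137 = 0.028833 rad at the centre.
Start latitude φ₁ = 0.927642 rad; initial bearing θ = 5.010491 rad.
sin φ₂ = sin φ₁ cos δ + cos φ₁ sin δ cos θ = (0.800208)(0.999584) + (0.599722)(0.028829)(0.293707) = 0.804954
φ₂ = asin(0.804954) = 0.935597 rad = 53.61°.
Δλ = atan2( sin θ sin δ cos φ₁ , cos δ − sin φ₁ sin φ₂ ) = atan2(-0.016527, 0.355454) = -0.046461 rad = -2.66°.
Hence λ₂ = 41.12° + -2.66° = 38.46°.

longitude 38.46°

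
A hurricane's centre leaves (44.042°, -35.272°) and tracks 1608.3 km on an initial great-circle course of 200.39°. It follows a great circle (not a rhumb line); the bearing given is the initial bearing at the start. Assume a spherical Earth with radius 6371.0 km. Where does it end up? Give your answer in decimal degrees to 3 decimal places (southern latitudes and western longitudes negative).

latitude 30.322°, longitude -41.058°

Angular distance δ = d/R = 1608.3 / 6371 = 0.252441 rad.
Converting: φ₁ = 0.768678 rad, θ = 3.497465 rad.
Applying the spherical law of cosines for sides, sin φ₂ = sin φ₁ cos δ + cos φ₁ sin δ cos θ = 0.504861, so φ₂ = 30.322°.
Then Δλ = atan2(-0.062554, 0.617334) = -0.100984 rad, from sin θ sin δ cos φ₁ over cos δ − sin φ₁ sin φ₂.
λ₂ = λ₁ + Δλ = -41.058°.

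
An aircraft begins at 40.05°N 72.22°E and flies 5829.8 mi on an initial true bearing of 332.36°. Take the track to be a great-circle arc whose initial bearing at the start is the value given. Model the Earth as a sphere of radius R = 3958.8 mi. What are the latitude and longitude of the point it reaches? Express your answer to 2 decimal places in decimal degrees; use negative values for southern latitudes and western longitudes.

δ = 5829.8/3958.8 = 1.472618 rad (84.3748°).
With φ₁ = 40.05° = 0.699004 rad and θ = 332.36° = 5.800776 rad:
Destination latitude: φ₂ = arcsin( sin φ₁ cos δ + cos φ₁ sin δ cos θ ) = arcsin(0.737933) = 47.56°.
Then Δλ = atan2(-0.353409, -0.376806) = -2.388226 rad, from sin θ sin δ cos φ₁ over cos δ − sin φ₁ sin φ₂.
Hence λ₂ = 72.22° + -136.84° = -64.62°.

latitude 47.56°, longitude -64.62°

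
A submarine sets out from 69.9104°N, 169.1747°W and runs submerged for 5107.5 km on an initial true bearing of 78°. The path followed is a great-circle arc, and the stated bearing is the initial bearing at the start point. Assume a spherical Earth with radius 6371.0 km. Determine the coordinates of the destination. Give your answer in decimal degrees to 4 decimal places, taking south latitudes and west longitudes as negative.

latitude 44.7890°, longitude -87.1604°

Central angle δ = d/R = 0.801679 rad.
Converting: φ₁ = 1.220167 rad, θ = 1.361357 rad.
sin φ₂ = sin φ₁ cos δ + cos φ₁ sin δ cos θ = (0.939157)(0.695501) + (0.343489)(0.718525)(0.207912) = 0.704498
φ₂ = asin(0.704498) = 0.781716 rad = 44.7890°.
Δλ = atan2( sin θ sin δ cos φ₁ , cos δ − sin φ₁ sin φ₂ ) = atan2(0.241412, 0.033867) = 1.431419 rad = 82.0143°.
λ₂ = -169.1747° + 82.0143° = -87.1604°.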